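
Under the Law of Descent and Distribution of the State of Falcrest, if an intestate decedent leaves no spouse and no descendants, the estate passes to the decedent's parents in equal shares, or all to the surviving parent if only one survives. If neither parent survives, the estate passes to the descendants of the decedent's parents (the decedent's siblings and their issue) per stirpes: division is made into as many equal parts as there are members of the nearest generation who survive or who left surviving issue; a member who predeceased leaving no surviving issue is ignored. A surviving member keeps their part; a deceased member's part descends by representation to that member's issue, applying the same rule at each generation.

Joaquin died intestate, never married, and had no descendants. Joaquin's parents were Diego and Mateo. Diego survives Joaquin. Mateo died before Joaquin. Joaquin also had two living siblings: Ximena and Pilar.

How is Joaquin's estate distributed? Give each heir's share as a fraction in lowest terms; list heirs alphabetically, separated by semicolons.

Diego 1

Only one parent, Diego, survives, so Diego takes the entire estate. The siblings take nothing because a surviving parent has priority.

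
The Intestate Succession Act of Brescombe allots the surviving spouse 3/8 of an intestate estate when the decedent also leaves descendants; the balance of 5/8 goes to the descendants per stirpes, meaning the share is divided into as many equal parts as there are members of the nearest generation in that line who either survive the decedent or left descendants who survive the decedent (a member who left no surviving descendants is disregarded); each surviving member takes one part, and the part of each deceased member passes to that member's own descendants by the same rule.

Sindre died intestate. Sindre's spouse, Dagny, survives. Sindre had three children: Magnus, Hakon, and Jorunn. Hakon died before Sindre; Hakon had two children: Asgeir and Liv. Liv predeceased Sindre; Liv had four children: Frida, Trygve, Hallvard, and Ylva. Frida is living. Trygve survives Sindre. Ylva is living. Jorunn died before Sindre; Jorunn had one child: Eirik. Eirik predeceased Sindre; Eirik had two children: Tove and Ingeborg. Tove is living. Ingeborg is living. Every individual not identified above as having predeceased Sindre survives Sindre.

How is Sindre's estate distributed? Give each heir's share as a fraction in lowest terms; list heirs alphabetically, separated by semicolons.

Dagny, as surviving spouse, takes 3/8.
The remaining 5/8 passes to Sindre's descendants per stirpes.
The 5/8 is divided into 3 equal shares of 5/24 among Magnus, Hakon, Jorunn.
Magnus is living and takes 5/24.
Hakon predeceased; the 5/24 allotted to Hakon's branch passes to Hakon's issue by representation.
The 5/24 is divided into 2 equal shares of 5/48 among Asgeir, Liv.
Asgeir is living and takes 5/48.
Liv predeceased; the 5/48 allotted to Liv's branch passes to Liv's issue by representation.
The 5/48 is divided into 4 equal shares of 5/192 among Frida, Trygve, Hallvard, Ylva.
Frida is living and takes 5/192.
Trygve is living and takes 5/192.
Hallvard is living and takes 5/192.
Ylva is living and takes 5/192.
Jorunn predeceased; the 5/24 allotted to Jorunn's branch passes to Jorunn's issue by representation.
Eirik's line is the sole branch at this level, so the full 5/24 passes to Eirik's issue by representation.
The 5/24 is divided into 2 equal shares of 5/48 among Tove, Ingeborg.
Tove is living and takes 5/48.
Ingeborg is living and takes 5/48.

Asgeir 5/48; Dagny 3/8; Frida 5/192; Hallvard 5/192; Ingeborg 5/48; Magnus 5/24; Tove 5/48; Trygve 5/192; Ylva 5/192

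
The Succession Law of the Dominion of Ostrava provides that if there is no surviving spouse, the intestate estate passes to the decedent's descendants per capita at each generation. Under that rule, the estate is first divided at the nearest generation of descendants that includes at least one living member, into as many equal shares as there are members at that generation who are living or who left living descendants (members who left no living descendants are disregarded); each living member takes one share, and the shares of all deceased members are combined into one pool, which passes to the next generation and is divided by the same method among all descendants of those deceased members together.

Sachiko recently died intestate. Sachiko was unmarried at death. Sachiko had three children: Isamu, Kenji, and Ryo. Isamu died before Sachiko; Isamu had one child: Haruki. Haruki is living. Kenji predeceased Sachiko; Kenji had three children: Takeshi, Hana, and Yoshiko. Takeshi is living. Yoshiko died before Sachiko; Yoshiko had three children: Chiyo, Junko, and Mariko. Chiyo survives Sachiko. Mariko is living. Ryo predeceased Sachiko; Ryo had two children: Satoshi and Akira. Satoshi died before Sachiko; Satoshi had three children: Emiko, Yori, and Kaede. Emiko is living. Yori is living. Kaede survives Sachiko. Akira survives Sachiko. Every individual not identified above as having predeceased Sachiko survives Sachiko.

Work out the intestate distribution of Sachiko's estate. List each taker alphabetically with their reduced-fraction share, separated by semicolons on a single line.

Akira 1/6; Chiyo 1/18; Emiko 1/18; Hana 1/6; Haruki 1/6; Junko 1/18; Kaede 1/18; Mariko 1/18; Takeshi 1/6; Yori 1/18

There is no surviving spouse, so the entire estate passes to Sachiko's descendants per capita at each generation.
No one at generation 1 (Isamu, Kenji, Ryo) is living; moving to the next generation.
At generation 2 (Haruki, Takeshi, Hana, Yoshiko, Satoshi, Akira) there are 6 shares of (1)/6 = 1/6 each.
Living: Haruki, Takeshi, Hana, and Akira — each takes 1/6.
Deceased: Yoshiko and Satoshi. Their combined 1/3 is pooled and carried to generation 3.
At generation 3 (Chiyo, Junko, Mariko, Emiko, Yori, Kaede) there are 6 shares of (1/3)/6 = 1/18 each.
Living: Chiyo, Junko, Mariko, Emiko, Yori, and Kaede — each takes 1/18.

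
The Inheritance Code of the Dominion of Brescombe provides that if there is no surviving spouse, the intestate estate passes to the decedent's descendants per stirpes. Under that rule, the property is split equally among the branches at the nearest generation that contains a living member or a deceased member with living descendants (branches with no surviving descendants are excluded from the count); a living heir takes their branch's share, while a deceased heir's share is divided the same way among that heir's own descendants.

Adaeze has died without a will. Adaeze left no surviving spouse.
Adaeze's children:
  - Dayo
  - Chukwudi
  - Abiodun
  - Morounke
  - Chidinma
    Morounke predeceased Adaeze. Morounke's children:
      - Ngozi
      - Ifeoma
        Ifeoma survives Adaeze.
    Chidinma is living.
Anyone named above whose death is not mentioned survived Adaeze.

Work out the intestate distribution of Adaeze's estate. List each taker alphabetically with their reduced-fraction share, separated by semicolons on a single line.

There is no surviving spouse, so the entire estate passes to Adaeze's descendants per stirpes.
The estate is divided into 5 equal shares of 1/5 among Dayo, Chukwudi, Abiodun, Morounke, Chidinma.
Dayo is living and takes 1/5.
Chukwudi is living and takes 1/5.
Abiodun is living and takes 1/5.
Morounke predeceased; the 1/5 allotted to Morounke's branch passes to Morounke's issue by representation.
The 1/5 is divided into 2 equal shares of 1/10 among Ngozi, Ifeoma.
Ngozi is living and takes 1/10.
Ifeoma is living and takes 1/10.
Chidinma is living and takes 1/5.

Abiodun 1/5; Chidinma 1/5; Chukwudi 1/5; Dayo 1/5; Ifeoma 1/10; Ngozi 1/10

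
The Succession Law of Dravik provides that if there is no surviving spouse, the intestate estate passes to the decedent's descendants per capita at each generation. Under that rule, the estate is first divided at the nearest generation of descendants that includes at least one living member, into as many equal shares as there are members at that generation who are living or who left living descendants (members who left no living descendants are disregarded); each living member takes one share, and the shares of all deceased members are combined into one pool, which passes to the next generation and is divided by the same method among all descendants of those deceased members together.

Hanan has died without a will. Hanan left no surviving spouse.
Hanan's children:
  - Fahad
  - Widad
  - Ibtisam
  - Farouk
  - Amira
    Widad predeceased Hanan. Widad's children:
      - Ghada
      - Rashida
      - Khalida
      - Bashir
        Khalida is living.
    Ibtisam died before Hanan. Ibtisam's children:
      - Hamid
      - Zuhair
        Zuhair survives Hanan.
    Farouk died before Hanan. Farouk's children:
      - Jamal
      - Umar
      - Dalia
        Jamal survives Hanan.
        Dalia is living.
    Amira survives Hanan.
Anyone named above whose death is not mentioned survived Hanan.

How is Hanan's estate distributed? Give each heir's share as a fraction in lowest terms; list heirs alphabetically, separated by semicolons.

Amira 1/5; Bashir 1/15; Dalia 1/15; Fahad 1/5; Ghada 1/15; Hamid 1/15; Jamal 1/15; Khalida 1/15; Rashida 1/15; Umar 1/15; Zuhair 1/15

There is no surviving spouse, so the entire estate passes to Hanan's descendants per capita at each generation.
At generation 1 (Fahad, Widad, Ibtisam, Farouk, Amira) there are 5 shares of (1)/5 = 1/5 each.
Living: Fahad and Amira — each takes 1/5.
Deceased: Widad, Ibtisam, and Farouk. Their combined 3/5 is pooled and carried to generation 2.
At generation 2 (Ghada, Rashida, Khalida, Bashir, Hamid, Zuhair, Jamal, Umar, Dalia) there are 9 shares of (3/5)/9 = 1/15 each.
Living: Ghada, Rashida, Khalida, Bashir, Hamid, Zuhair, Jamal, Umar, and Dalia — each takes 1/15.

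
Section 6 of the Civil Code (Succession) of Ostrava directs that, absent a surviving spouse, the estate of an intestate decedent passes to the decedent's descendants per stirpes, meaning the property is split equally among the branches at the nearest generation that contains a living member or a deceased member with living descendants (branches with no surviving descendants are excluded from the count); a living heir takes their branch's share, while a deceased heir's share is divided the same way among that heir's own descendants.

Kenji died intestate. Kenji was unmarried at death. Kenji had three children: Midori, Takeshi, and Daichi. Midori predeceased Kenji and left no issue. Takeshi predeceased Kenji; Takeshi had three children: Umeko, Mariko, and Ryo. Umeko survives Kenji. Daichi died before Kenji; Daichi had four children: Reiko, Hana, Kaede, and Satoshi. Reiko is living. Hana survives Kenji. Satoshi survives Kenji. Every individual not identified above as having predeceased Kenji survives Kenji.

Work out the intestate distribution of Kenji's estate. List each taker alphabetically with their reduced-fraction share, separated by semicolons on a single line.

There is no surviving spouse, so the entire estate passes to Kenji's descendants per stirpes.
Midori left no surviving issue, so that branch lapses and is disregarded.
The estate is divided into 2 equal shares of 1/2 among Takeshi, Daichi.
Takeshi predeceased; the 1/2 allotted to Takeshi's branch passes to Takeshi's issue by representation.
The 1/2 is divided into 3 equal shares of 1/6 among Umeko, Mariko, Ryo.
Umeko is living and takes 1/6.
Mariko is living and takes 1/6.
Ryo is living and takes 1/6.
Daichi predeceased; the 1/2 allotted to Daichi's branch passes to Daichi's issue by representation.
The 1/2 is divided into 4 equal shares of 1/8 among Reiko, Hana, Kaede, Satoshi.
Reiko is living and takes 1/8.
Hana is living and takes 1/8.
Kaede is living and takes 1/8.
Satoshi is living and takes 1/8.

Hana 1/8; Kaede 1/8; Mariko 1/6; Reiko 1/8; Ryo 1/6; Satoshi 1/8; Umeko 1/6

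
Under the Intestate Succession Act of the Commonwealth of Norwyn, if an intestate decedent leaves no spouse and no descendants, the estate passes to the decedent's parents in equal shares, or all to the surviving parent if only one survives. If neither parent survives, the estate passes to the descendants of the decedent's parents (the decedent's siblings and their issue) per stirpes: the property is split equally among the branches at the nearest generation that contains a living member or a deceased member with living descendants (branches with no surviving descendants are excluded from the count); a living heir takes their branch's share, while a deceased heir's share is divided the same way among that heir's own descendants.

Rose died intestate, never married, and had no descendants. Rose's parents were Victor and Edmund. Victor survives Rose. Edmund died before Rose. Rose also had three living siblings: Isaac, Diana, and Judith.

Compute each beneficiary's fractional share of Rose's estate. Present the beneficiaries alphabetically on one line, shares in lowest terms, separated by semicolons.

Only one parent, Victor, survives, so Victor takes the entire estate. The siblings take nothing because a surviving parent has priority.

Victor 1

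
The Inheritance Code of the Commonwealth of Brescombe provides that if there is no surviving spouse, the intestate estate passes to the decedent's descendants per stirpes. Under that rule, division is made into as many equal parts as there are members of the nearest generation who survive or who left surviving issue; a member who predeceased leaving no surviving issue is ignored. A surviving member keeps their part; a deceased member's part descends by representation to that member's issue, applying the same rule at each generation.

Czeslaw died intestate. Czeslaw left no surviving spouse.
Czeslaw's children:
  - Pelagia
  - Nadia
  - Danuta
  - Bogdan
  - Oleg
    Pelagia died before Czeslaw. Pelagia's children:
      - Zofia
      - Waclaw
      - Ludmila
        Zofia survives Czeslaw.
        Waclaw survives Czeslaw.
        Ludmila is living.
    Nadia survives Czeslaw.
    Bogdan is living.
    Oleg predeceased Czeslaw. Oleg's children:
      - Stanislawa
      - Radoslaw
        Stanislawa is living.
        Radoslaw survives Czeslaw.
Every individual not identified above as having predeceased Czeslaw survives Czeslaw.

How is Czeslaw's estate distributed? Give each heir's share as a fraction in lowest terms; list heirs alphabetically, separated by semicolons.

Bogdan 1/5; Danuta 1/5; Ludmila 1/15; Nadia 1/5; Radoslaw 1/10; Stanislawa 1/10; Waclaw 1/15; Zofia 1/15

There is no surviving spouse, so the entire estate passes to Czeslaw's descendants per stirpes.
The estate is divided into 5 equal shares of 1/5 among Pelagia, Nadia, Danuta, Bogdan, Oleg.
Pelagia predeceased; the 1/5 allotted to Pelagia's branch passes to Pelagia's issue by representation.
The 1/5 is divided into 3 equal shares of 1/15 among Zofia, Waclaw, Ludmila.
Zofia is living and takes 1/15.
Waclaw is living and takes 1/15.
Ludmila is living and takes 1/15.
Nadia is living and takes 1/5.
Danuta is living and takes 1/5.
Bogdan is living and takes 1/5.
Oleg predeceased; the 1/5 allotted to Oleg's branch passes to Oleg's issue by representation.
The 1/5 is divided into 2 equal shares of 1/10 among Stanislawa, Radoslaw.
Stanislawa is living and takes 1/10.
Radoslaw is living and takes 1/10.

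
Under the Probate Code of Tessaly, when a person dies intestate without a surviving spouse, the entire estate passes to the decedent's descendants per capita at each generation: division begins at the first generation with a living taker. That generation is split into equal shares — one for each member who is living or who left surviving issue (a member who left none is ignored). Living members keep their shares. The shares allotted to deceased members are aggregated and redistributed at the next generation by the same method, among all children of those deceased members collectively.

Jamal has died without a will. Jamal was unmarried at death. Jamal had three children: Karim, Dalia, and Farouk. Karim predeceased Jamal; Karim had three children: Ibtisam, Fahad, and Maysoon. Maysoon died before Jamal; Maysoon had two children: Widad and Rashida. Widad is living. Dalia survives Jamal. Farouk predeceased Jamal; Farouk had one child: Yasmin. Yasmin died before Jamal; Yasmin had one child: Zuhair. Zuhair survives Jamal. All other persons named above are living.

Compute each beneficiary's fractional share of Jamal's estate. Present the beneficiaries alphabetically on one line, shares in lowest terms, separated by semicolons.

There is no surviving spouse, so the entire estate passes to Jamal's descendants per capita at each generation.
At generation 1 (Karim, Dalia, Farouk) there are 3 shares of (1)/3 = 1/3 each.
Living: Dalia — each takes 1/3.
Deceased: Karim and Farouk. Their combined 2/3 is pooled and carried to generation 2.
At generation 2 (Ibtisam, Fahad, Maysoon, Yasmin) there are 4 shares of (2/3)/4 = 1/6 each.
Living: Ibtisam and Fahad — each takes 1/6.
Deceased: Maysoon and Yasmin. Their combined 1/3 is pooled and carried to generation 3.
At generation 3 (Widad, Rashida, Zuhair) there are 3 shares of (1/3)/3 = 1/9 each.
Living: Widad, Rashida, and Zuhair — each takes 1/9.

Dalia 1/3; Fahad 1/6; Ibtisam 1/6; Rashida 1/9; Widad 1/9; Zuhair 1/9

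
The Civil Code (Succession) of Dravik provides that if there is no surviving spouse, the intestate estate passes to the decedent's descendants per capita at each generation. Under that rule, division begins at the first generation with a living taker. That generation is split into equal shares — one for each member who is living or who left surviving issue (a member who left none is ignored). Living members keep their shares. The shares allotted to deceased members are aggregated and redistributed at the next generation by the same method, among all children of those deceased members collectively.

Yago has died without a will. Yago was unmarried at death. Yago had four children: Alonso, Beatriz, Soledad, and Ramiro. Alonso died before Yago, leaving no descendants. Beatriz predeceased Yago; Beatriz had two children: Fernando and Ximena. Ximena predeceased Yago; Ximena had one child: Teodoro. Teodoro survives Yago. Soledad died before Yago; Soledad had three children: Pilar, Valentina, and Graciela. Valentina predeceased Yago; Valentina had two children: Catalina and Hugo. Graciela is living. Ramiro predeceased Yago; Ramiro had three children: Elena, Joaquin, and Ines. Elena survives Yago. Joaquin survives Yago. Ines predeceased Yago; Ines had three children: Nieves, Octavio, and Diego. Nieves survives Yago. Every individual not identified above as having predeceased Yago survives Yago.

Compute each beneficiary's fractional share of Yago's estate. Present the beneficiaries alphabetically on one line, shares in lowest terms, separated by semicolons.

Catalina 1/16; Diego 1/16; Elena 1/8; Fernando 1/8; Graciela 1/8; Hugo 1/16; Joaquin 1/8; Nieves 1/16; Octavio 1/16; Pilar 1/8; Teodoro 1/16

There is no surviving spouse, so the entire estate passes to Yago's descendants per capita at each generation.
No one at generation 1 (Beatriz, Soledad, Ramiro) is living; moving to the next generation.
At generation 2 (Fernando, Ximena, Pilar, Valentina, Graciela, Elena, Joaquin, Ines) there are 8 shares of (1)/8 = 1/8 each.
Living: Fernando, Pilar, Graciela, Elena, and Joaquin — each takes 1/8.
Deceased: Ximena, Valentina, and Ines. Their combined 3/8 is pooled and carried to generation 3.
At generation 3 (Teodoro, Catalina, Hugo, Nieves, Octavio, Diego) there are 6 shares of (3/8)/6 = 1/16 each.
Living: Teodoro, Catalina, Hugo, Nieves, Octavio, and Diego — each takes 1/16.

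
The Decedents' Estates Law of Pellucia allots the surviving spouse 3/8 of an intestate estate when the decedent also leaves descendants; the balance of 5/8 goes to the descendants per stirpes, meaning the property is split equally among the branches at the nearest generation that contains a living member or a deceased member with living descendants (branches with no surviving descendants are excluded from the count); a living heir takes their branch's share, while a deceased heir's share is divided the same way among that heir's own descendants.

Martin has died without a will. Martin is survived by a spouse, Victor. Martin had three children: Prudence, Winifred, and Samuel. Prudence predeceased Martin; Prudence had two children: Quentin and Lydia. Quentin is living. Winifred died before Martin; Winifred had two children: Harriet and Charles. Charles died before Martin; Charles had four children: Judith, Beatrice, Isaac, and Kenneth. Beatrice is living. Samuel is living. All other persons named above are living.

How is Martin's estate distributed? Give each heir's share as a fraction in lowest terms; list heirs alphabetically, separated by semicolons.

Victor, as surviving spouse, takes 3/8.
The remaining 5/8 passes to Martin's descendants per stirpes.
The 5/8 is divided into 3 equal shares of 5/24 among Prudence, Winifred, Samuel.
Prudence predeceased; the 5/24 allotted to Prudence's branch passes to Prudence's issue by representation.
The 5/24 is divided into 2 equal shares of 5/48 among Quentin, Lydia.
Quentin is living and takes 5/48.
Lydia is living and takes 5/48.
Winifred predeceased; the 5/24 allotted to Winifred's branch passes to Winifred's issue by representation.
The 5/24 is divided into 2 equal shares of 5/48 among Harriet, Charles.
Harriet is living and takes 5/48.
Charles predeceased; the 5/48 allotted to Charles's branch passes to Charles's issue by representation.
The 5/48 is divided into 4 equal shares of 5/192 among Judith, Beatrice, Isaac, Kenneth.
Judith is living and takes 5/192.
Beatrice is living and takes 5/192.
Isaac is living and takes 5/192.
Kenneth is living and takes 5/192.
Samuel is living and takes 5/24.

Beatrice 5/192; Harriet 5/48; Isaac 5/192; Judith 5/192; Kenneth 5/192; Lydia 5/48; Quentin 5/48; Samuel 5/24; Victor 3/8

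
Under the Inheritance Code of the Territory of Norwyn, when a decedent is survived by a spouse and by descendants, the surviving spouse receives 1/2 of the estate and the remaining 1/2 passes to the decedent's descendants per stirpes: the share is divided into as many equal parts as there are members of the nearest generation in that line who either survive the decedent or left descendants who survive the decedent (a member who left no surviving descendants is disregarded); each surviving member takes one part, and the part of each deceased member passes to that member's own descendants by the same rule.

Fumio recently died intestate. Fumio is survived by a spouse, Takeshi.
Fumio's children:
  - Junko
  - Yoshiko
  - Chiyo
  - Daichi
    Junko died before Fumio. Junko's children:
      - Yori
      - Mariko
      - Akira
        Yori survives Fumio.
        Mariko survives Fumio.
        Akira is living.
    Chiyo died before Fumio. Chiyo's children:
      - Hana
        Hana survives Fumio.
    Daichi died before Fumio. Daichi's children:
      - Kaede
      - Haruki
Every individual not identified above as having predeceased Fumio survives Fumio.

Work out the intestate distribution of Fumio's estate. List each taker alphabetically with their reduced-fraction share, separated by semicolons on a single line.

Takeshi, as surviving spouse, takes 1/2.
The remaining 1/2 passes to Fumio's descendants per stirpes.
The 1/2 is divided into 4 equal shares of 1/8 among Junko, Yoshiko, Chiyo, Daichi.
Junko predeceased; the 1/8 allotted to Junko's branch passes to Junko's issue by representation.
The 1/8 is divided into 3 equal shares of 1/24 among Yori, Mariko, Akira.
Yori is living and takes 1/24.
Mariko is living and takes 1/24.
Akira is living and takes 1/24.
Yoshiko is living and takes 1/8.
Chiyo predeceased; the 1/8 allotted to Chiyo's branch passes to Chiyo's issue by representation.
Hana is the sole taker at this level and receives the full 1/8.
Daichi predeceased; the 1/8 allotted to Daichi's branch passes to Daichi's issue by representation.
The 1/8 is divided into 2 equal shares of 1/16 among Kaede, Haruki.
Kaede is living and takes 1/16.
Haruki is living and takes 1/16.

Akira 1/24; Hana 1/8; Haruki 1/16; Kaede 1/16; Mariko 1/24; Takeshi 1/2; Yori 1/24; Yoshiko 1/8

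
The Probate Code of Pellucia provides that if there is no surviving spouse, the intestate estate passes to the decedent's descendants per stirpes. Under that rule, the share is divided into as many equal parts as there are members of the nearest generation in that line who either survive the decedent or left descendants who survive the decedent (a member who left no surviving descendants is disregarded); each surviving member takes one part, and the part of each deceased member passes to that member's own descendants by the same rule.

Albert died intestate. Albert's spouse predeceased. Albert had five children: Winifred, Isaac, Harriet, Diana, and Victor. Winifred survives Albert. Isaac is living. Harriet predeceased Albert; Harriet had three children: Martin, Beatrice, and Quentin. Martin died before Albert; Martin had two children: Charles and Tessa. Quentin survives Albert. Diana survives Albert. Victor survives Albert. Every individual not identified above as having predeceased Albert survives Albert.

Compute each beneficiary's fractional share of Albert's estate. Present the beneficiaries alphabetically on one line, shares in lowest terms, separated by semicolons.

There is no surviving spouse, so the entire estate passes to Albert's descendants per stirpes.
The estate is divided into 5 equal shares of 1/5 among Winifred, Isaac, Harriet, Diana, Victor.
Winifred is living and takes 1/5.
Isaac is living and takes 1/5.
Harriet predeceased; the 1/5 allotted to Harriet's branch passes to Harriet's issue by representation.
The 1/5 is divided into 3 equal shares of 1/15 among Martin, Beatrice, Quentin.
Martin predeceased; the 1/15 allotted to Martin's branch passes to Martin's issue by representation.
The 1/15 is divided into 2 equal shares of 1/30 among Charles, Tessa.
Charles is living and takes 1/30.
Tessa is living and takes 1/30.
Beatrice is living and takes 1/15.
Quentin is living and takes 1/15.
Diana is living and takes 1/5.
Victor is living and takes 1/5.

Beatrice 1/15; Charles 1/30; Diana 1/5; Isaac 1/5; Quentin 1/15; Tessa 1/30; Victor 1/5; Winifred 1/5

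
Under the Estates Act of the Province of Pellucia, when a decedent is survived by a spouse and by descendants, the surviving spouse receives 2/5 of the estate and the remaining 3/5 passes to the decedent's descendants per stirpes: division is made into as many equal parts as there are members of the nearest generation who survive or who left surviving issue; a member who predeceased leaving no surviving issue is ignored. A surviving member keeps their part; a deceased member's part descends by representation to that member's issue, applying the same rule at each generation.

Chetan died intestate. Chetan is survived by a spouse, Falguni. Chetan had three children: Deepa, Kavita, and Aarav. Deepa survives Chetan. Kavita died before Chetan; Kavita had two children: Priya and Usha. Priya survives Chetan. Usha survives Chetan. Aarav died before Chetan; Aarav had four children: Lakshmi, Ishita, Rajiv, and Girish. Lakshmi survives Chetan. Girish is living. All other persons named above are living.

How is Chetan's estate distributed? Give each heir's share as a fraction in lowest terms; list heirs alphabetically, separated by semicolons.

Falguni, as surviving spouse, takes 2/5.
The remaining 3/5 passes to Chetan's descendants per stirpes.
The 3/5 is divided into 3 equal shares of 1/5 among Deepa, Kavita, Aarav.
Deepa is living and takes 1/5.
Kavita predeceased; the 1/5 allotted to Kavita's branch passes to Kavita's issue by representation.
The 1/5 is divided into 2 equal shares of 1/10 among Priya, Usha.
Priya is living and takes 1/10.
Usha is living and takes 1/10.
Aarav predeceased; the 1/5 allotted to Aarav's branch passes to Aarav's issue by representation.
The 1/5 is divided into 4 equal shares of 1/20 among Lakshmi, Ishita, Rajiv, Girish.
Lakshmi is living and takes 1/20.
Ishita is living and takes 1/20.
Rajiv is living and takes 1/20.
Girish is living and takes 1/20.

Deepa 1/5; Falguni 2/5; Girish 1/20; Ishita 1/20; Lakshmi 1/20; Priya 1/10; Rajiv 1/20; Usha 1/10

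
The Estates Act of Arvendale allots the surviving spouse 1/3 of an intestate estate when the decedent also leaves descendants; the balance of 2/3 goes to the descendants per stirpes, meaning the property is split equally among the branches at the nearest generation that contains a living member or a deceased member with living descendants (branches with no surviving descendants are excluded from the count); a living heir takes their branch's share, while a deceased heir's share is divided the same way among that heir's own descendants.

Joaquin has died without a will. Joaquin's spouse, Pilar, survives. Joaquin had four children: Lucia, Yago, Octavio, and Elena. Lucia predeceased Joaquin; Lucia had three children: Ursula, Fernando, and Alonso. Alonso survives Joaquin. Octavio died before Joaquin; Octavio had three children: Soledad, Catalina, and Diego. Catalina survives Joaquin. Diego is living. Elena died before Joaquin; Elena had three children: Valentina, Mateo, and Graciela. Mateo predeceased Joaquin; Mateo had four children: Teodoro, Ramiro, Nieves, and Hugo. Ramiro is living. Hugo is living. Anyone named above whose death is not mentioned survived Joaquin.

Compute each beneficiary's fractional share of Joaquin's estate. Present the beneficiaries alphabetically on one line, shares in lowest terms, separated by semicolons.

Alonso 1/18; Catalina 1/18; Diego 1/18; Fernando 1/18; Graciela 1/18; Hugo 1/72; Nieves 1/72; Pilar 1/3; Ramiro 1/72; Soledad 1/18; Teodoro 1/72; Ursula 1/18; Valentina 1/18; Yago 1/6

Pilar, as surviving spouse, takes 1/3.
The remaining 2/3 passes to Joaquin's descendants per stirpes.
The 2/3 is divided into 4 equal shares of 1/6 among Lucia, Yago, Octavio, Elena.
Lucia predeceased; the 1/6 allotted to Lucia's branch passes to Lucia's issue by representation.
The 1/6 is divided into 3 equal shares of 1/18 among Ursula, Fernando, Alonso.
Ursula is living and takes 1/18.
Fernando is living and takes 1/18.
Alonso is living and takes 1/18.
Yago is living and takes 1/6.
Octavio predeceased; the 1/6 allotted to Octavio's branch passes to Octavio's issue by representation.
The 1/6 is divided into 3 equal shares of 1/18 among Soledad, Catalina, Diego.
Soledad is living and takes 1/18.
Catalina is living and takes 1/18.
Diego is living and takes 1/18.
Elena predeceased; the 1/6 allotted to Elena's branch passes to Elena's issue by representation.
The 1/6 is divided into 3 equal shares of 1/18 among Valentina, Mateo, Graciela.
Valentina is living and takes 1/18.
Mateo predeceased; the 1/18 allotted to Mateo's branch passes to Mateo's issue by representation.
The 1/18 is divided into 4 equal shares of 1/72 among Teodoro, Ramiro, Nieves, Hugo.
Teodoro is living and takes 1/72.
Ramiro is living and takes 1/72.
Nieves is living and takes 1/72.
Hugo is living and takes 1/72.
Graciela is living and takes 1/18.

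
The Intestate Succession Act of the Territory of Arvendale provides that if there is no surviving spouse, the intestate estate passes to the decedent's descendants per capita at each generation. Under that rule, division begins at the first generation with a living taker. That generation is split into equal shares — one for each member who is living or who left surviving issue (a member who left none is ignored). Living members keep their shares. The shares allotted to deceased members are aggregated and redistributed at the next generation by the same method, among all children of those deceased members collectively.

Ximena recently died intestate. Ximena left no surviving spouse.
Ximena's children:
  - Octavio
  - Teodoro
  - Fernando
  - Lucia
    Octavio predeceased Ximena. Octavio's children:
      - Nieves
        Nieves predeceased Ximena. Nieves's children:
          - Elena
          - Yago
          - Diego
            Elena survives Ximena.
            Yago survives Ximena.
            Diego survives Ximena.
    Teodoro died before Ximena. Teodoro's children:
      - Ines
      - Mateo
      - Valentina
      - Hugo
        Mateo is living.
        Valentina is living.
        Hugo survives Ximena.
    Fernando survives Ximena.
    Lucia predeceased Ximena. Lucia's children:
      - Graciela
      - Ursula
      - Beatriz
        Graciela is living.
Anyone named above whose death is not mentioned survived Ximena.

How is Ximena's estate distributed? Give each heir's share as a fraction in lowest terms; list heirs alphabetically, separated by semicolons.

There is no surviving spouse, so the entire estate passes to Ximena's descendants per capita at each generation.
At generation 1 (Octavio, Teodoro, Fernando, Lucia) there are 4 shares of (1)/4 = 1/4 each.
Living: Fernando — each takes 1/4.
Deceased: Octavio, Teodoro, and Lucia. Their combined 3/4 is pooled and carried to generation 2.
At generation 2 (Nieves, Ines, Mateo, Valentina, Hugo, Graciela, Ursula, Beatriz) there are 8 shares of (3/4)/8 = 3/32 each.
Living: Ines, Mateo, Valentina, Hugo, Graciela, Ursula, and Beatriz — each takes 3/32.
Deceased: Nieves. That 3/32 share is carried to generation 3.
At generation 3 (Elena, Yago, Diego) there are 3 shares of (3/32)/3 = 1/32 each.
Living: Elena, Yago, and Diego — each takes 1/32.

Beatriz 3/32; Diego 1/32; Elena 1/32; Fernando 1/4; Graciela 3/32; Hugo 3/32; Ines 3/32; Mateo 3/32; Ursula 3/32; Valentina 3/32; Yago 1/32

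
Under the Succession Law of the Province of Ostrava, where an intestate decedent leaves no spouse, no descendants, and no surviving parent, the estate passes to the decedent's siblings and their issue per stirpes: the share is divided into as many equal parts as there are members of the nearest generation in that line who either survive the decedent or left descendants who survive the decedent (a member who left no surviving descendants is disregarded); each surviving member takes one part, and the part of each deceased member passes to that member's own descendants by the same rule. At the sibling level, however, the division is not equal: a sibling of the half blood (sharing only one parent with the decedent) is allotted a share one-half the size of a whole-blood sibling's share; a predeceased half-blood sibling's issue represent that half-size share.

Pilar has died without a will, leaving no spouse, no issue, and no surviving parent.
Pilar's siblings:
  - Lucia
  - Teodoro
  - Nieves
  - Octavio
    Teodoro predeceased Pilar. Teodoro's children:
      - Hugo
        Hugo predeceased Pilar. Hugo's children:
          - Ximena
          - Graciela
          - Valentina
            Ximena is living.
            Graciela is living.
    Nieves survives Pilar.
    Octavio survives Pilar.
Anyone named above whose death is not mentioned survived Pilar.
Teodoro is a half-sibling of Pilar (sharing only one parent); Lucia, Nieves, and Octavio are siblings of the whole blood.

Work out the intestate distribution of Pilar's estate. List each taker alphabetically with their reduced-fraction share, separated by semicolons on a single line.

No spouse, descendants, or parent survives, so the estate passes to Pilar's siblings per stirpes.
Half-blood siblings count for one-half the weight of whole-blood siblings at the initial division.
Dividing 1 in proportion to weights (total weight 7/2): Lucia (weight 1) → 2/7; Teodoro (weight 1/2) → 1/7; Nieves (weight 1) → 2/7; Octavio (weight 1) → 2/7.
Lucia is living and takes 2/7.
Teodoro predeceased; the 1/7 allotted to Teodoro's branch passes to Teodoro's issue by representation.
Hugo's line is the sole branch at this level, so the full 1/7 passes to Hugo's issue by representation.
The 1/7 is divided into 3 equal shares of 1/21 among Ximena, Graciela, Valentina.
Ximena is living and takes 1/21.
Graciela is living and takes 1/21.
Valentina is living and takes 1/21.
Nieves is living and takes 2/7.
Octavio is living and takes 2/7.

Graciela 1/21; Lucia 2/7; Nieves 2/7; Octavio 2/7; Valentina 1/21; Ximena 1/21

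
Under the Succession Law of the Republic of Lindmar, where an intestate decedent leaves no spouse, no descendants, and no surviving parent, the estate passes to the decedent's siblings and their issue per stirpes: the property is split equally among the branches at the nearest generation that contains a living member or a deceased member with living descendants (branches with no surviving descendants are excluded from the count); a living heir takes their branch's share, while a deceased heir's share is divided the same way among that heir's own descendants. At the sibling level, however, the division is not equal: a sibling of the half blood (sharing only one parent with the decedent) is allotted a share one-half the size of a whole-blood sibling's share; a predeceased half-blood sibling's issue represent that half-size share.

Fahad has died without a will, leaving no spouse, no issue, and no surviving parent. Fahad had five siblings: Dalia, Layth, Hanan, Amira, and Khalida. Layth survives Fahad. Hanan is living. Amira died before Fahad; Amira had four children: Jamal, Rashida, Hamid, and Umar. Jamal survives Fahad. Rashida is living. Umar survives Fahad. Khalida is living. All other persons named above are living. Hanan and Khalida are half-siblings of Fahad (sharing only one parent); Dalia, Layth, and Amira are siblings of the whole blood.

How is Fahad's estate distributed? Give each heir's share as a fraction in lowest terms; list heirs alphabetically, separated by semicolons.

No spouse, descendants, or parent survives, so the estate passes to Fahad's siblings per stirpes.
Half-blood siblings count for one-half the weight of whole-blood siblings at the initial division.
Dividing 1 in proportion to weights (total weight 4): Dalia (weight 1) → 1/4; Layth (weight 1) → 1/4; Hanan (weight 1/2) → 1/8; Amira (weight 1) → 1/4; Khalida (weight 1/2) → 1/8.
Dalia is living and takes 1/4.
Layth is living and takes 1/4.
Hanan is living and takes 1/8.
Amira predeceased; the 1/4 allotted to Amira's branch passes to Amira's issue by representation.
The 1/4 is divided into 4 equal shares of 1/16 among Jamal, Rashida, Hamid, Umar.
Jamal is living and takes 1/16.
Rashida is living and takes 1/16.
Hamid is living and takes 1/16.
Umar is living and takes 1/16.
Khalida is living and takes 1/8.

Dalia 1/4; Hamid 1/16; Hanan 1/8; Jamal 1/16; Khalida 1/8; Layth 1/4; Rashida 1/16; Umar 1/16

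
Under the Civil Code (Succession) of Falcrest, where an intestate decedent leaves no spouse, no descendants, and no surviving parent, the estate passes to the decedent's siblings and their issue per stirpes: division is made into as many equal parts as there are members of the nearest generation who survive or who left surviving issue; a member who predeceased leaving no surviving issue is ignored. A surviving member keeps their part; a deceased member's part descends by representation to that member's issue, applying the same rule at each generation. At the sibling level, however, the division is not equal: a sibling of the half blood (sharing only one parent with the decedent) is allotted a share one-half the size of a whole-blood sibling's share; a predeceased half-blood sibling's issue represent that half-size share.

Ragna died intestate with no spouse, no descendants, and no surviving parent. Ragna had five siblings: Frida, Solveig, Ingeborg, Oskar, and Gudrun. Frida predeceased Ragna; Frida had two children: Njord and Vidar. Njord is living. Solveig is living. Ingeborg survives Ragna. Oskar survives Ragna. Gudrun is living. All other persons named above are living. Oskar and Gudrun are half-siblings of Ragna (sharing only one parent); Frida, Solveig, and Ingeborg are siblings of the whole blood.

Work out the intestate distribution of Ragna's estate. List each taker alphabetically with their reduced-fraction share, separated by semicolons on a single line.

No spouse, descendants, or parent survives, so the estate passes to Ragna's siblings per stirpes.
Half-blood siblings count for one-half the weight of whole-blood siblings at the initial division.
Dividing 1 in proportion to weights (total weight 4): Frida (weight 1) → 1/4; Solveig (weight 1) → 1/4; Ingeborg (weight 1) → 1/4; Oskar (weight 1/2) → 1/8; Gudrun (weight 1/2) → 1/8.
Frida predeceased; the 1/4 allotted to Frida's branch passes to Frida's issue by representation.
The 1/4 is divided into 2 equal shares of 1/8 among Njord, Vidar.
Njord is living and takes 1/8.
Vidar is living and takes 1/8.
Solveig is living and takes 1/4.
Ingeborg is living and takes 1/4.
Oskar is living and takes 1/8.
Gudrun is living and takes 1/8.

Gudrun 1/8; Ingeborg 1/4; Njord 1/8; Oskar 1/8; Solveig 1/4; Vidar 1/8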